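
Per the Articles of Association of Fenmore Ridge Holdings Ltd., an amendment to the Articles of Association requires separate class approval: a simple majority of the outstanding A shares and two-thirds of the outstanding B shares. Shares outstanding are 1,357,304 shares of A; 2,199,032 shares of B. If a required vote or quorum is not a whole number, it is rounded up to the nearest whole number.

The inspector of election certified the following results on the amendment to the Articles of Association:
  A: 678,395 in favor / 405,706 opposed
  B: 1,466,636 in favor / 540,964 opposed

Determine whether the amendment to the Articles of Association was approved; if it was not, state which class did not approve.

Not approved — the A shares did not give the required vote.

A: a majority of 1357304 is 678653; 678,653 required, 678,395 in favor — not approved.
B: 2/3 of 2199032 = 1466021.33, rounded up to 1466022; 1,466,022 required, 1,466,636 in favor — approved.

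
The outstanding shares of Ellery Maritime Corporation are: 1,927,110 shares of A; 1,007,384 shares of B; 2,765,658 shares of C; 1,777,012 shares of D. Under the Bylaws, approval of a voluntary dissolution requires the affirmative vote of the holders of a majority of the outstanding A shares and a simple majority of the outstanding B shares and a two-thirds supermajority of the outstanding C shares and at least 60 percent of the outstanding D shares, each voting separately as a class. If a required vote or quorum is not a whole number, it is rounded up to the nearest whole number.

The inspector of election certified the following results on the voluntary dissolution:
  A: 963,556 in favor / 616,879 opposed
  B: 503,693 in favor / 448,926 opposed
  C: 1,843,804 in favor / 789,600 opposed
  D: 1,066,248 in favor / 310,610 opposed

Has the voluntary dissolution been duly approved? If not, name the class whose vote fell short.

Approved — every class gave the required vote.

A: a majority of 1927110 is 963556; 963,556 required, 963,556 in favor — approved.
B: a majority of 1007384 is 503693; 503,693 required, 503,693 in favor — approved.
C: 2/3 of 2765658 = 1843772; 1,843,772 required, 1,843,804 in favor — approved.
D: 3/5 of 1777012 = 1066207.20, rounded up to 1066208; 1,066,208 required, 1,066,248 in favor — approved.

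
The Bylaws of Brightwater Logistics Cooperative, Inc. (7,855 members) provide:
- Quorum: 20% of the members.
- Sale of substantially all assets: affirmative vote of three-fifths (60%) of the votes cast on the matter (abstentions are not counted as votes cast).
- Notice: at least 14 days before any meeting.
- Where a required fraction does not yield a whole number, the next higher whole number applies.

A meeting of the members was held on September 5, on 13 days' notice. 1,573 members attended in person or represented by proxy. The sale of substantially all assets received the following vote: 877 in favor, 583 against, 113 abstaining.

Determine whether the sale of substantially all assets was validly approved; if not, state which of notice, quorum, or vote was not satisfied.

Invalid — notice requirement not satisfied.

Notice: 13 days given; 14 required. Not satisfied.
Quorum: 20% of 7,855 = 1,571; 1,573 present. Satisfied.
Vote: requires three-fifths of the votes cast (1,573 − 113 abstaining = 1,460); 3/5 of 1460 = 876, so 876 needed; 877 in favor. Satisfied.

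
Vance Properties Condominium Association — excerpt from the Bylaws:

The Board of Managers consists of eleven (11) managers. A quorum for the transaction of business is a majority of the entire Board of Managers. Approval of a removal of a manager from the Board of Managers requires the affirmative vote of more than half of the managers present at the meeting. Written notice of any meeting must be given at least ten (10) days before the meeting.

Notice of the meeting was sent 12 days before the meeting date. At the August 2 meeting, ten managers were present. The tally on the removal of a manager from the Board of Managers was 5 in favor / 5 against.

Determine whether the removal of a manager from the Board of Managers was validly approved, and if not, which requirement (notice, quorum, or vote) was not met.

Invalid — vote requirement not satisfied.

Notice: 12 days given; 10 required (12 ≥ 10). Satisfied.
Quorum: 10 present; quorum is 6. Satisfied.
Vote: the removal of a manager from the Board of Managers requires a majority of the managers present (10). A majority of 10 is 6, so 6 affirmative votes are needed; 5 voted in favor. Not satisfied.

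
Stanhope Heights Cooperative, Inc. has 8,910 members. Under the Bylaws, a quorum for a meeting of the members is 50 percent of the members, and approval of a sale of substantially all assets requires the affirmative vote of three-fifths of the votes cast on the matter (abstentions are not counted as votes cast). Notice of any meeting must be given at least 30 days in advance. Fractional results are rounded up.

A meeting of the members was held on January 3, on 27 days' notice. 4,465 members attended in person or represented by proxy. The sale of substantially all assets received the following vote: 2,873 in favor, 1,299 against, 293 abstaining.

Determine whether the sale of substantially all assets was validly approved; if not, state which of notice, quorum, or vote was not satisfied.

Notice: 27 days given; 30 required. Not satisfied.
Quorum: 50% of 8,910 = 4,455; 4,465 present. Satisfied.
Vote: requires three-fifths of the votes cast (4,465 − 293 abstaining = 4,172); 3/5 of 4172 = 2503.20, rounded up to 2504, so 2,504 needed; 2,873 in favor. Satisfied.

Invalid — notice requirement not satisfied.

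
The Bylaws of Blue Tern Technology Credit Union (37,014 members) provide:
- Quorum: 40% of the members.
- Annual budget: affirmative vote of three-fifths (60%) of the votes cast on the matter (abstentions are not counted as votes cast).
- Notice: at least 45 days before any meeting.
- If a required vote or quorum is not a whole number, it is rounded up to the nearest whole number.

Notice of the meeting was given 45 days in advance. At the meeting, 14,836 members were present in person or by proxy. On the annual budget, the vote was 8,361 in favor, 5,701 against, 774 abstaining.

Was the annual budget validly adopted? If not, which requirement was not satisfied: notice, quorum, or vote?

Invalid — vote requirement not satisfied.

Notice: 45 days given; 45 required. Satisfied.
Quorum: 40% of 37,014 = 14,805.60, rounded up to 14,806; 14,836 present. Satisfied.
Vote: requires three-fifths of the votes cast (14,836 − 774 abstaining = 14,062); 3/5 of 14062 = 8437.20, rounded up to 8438, so 8,438 needed; 8,361 in favor. Not satisfied.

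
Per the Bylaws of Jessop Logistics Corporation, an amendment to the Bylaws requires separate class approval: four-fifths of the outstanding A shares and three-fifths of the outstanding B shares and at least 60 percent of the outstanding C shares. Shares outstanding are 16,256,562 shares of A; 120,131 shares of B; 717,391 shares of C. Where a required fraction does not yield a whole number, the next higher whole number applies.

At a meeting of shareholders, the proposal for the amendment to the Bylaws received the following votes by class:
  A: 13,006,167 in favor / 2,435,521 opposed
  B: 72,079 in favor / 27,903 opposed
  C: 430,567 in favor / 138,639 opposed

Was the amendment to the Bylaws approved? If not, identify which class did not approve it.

Approved — every class gave the required vote.

A: 4/5 of 16256562 = 13005249.60, rounded up to 13005250; 13,005,250 required, 13,006,167 in favor — approved.
B: 3/5 of 120131 = 72078.60, rounded up to 72079; 72,079 required, 72,079 in favor — approved.
C: 3/5 of 717391 = 430434.60, rounded up to 430435; 430,435 required, 430,567 in favor — approved.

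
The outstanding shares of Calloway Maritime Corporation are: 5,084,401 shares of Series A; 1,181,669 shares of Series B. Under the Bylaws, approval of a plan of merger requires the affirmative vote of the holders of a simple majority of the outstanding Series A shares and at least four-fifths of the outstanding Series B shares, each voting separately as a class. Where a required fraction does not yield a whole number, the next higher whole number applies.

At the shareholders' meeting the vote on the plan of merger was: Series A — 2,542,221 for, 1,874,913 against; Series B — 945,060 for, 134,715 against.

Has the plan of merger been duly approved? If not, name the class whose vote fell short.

Not approved — the Series B shares did not give the required vote.

Series A: a majority of 5084401 is 2542201; 2,542,201 required, 2,542,221 in favor — approved.
Series B: 4/5 of 1181669 = 945335.20, rounded up to 945336; 945,336 required, 945,060 in favor — not approved.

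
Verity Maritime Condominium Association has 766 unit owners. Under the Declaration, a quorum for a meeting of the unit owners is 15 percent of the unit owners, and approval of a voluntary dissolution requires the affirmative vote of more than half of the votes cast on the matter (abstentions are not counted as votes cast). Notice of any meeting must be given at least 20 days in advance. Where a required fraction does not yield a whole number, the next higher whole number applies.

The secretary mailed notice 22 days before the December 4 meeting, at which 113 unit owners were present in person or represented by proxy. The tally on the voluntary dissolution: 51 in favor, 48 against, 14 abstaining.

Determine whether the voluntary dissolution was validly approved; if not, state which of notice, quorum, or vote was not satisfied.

Invalid — quorum requirement not satisfied.

Notice: 22 days given; 20 required. Satisfied.
Quorum: 15% of 766 = 114.90, rounded up to 115; 113 present. Not satisfied.
Vote: requires a majority of the votes cast (113 − 14 abstaining = 99); a majority of 99 is 50, so 50 needed; 51 in favor. Satisfied.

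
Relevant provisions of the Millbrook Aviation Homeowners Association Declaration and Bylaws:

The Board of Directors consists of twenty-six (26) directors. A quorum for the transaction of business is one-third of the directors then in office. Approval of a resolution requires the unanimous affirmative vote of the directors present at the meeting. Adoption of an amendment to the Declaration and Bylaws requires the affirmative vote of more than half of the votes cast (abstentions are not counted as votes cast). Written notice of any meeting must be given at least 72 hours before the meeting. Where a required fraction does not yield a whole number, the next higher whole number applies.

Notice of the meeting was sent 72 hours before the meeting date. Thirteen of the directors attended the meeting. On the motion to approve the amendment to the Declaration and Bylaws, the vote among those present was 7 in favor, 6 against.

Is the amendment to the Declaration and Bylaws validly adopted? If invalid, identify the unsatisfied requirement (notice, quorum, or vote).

Valid — all requirements satisfied.

Notice: 72 hours given; 72 required (72 ≥ 72). Satisfied.
Quorum: 13 present; quorum is 9. Satisfied.
Vote: the amendment to the Declaration and Bylaws requires a majority of the votes cast (13). A majority of 13 is 7, so 7 affirmative votes are needed; 7 voted in favor. Satisfied.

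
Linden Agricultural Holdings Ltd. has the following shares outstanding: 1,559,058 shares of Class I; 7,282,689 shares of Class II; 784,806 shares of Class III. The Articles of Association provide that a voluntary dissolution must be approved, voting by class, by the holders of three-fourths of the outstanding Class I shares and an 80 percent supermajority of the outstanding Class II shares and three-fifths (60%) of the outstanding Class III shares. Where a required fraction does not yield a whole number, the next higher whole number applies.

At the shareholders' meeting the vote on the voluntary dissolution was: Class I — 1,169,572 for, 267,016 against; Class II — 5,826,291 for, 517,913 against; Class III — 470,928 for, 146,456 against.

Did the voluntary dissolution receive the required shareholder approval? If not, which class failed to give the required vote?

Class I: 3/4 of 1559058 = 1169293.50, rounded up to 1169294; 1,169,294 required, 1,169,572 in favor — approved.
Class II: 4/5 of 7282689 = 5826151.20, rounded up to 5826152; 5,826,152 required, 5,826,291 in favor — approved.
Class III: 3/5 of 784806 = 470883.60, rounded up to 470884; 470,884 required, 470,928 in favor — approved.

Approved — every class gave the required vote.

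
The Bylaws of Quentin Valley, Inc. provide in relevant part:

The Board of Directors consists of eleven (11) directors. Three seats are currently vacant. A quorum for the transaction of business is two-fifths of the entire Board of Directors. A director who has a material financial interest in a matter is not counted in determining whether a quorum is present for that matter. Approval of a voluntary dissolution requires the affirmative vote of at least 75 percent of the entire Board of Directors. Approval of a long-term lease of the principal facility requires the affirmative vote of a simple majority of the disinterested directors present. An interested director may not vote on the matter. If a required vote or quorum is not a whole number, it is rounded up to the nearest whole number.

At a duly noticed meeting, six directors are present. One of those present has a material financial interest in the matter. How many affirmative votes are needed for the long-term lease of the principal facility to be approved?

3

The long-term lease of the principal facility requires a majority of the disinterested directors present (6 − 1 = 5).
A majority of 5 is 3.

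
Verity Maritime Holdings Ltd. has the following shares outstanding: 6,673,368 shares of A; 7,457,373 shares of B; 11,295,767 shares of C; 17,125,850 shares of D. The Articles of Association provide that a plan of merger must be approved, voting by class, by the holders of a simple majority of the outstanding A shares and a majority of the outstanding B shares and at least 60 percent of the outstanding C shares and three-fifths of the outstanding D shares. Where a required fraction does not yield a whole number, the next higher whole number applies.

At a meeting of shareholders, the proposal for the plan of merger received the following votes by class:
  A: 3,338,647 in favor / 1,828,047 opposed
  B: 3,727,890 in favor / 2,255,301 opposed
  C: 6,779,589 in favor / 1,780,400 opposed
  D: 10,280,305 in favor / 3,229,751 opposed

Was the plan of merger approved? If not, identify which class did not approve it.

A: a majority of 6673368 is 3336685; 3,336,685 required, 3,338,647 in favor — approved.
B: a majority of 7457373 is 3728687; 3,728,687 required, 3,727,890 in favor — not approved.
C: 3/5 of 11295767 = 6777460.20, rounded up to 6777461; 6,777,461 required, 6,779,589 in favor — approved.
D: 3/5 of 17125850 = 10275510; 10,275,510 required, 10,280,305 in favor — approved.

Not approved — the B shares did not give the required vote.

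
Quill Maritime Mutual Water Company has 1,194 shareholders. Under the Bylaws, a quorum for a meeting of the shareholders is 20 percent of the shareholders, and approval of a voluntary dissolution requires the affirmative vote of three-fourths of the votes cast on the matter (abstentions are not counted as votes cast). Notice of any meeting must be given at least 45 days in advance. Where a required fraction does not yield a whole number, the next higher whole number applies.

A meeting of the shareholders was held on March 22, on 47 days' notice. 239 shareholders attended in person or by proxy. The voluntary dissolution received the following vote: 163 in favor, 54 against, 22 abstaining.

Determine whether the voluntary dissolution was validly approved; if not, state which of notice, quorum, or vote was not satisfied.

Notice: 47 days given; 45 required. Satisfied.
Quorum: 20% of 1,194 = 238.80, rounded up to 239; 239 present. Satisfied.
Vote: requires three-fourths of the votes cast (239 − 22 abstaining = 217); 3/4 of 217 = 162.75, rounded up to 163, so 163 needed; 163 in favor. Satisfied.

Valid — all requirements satisfied.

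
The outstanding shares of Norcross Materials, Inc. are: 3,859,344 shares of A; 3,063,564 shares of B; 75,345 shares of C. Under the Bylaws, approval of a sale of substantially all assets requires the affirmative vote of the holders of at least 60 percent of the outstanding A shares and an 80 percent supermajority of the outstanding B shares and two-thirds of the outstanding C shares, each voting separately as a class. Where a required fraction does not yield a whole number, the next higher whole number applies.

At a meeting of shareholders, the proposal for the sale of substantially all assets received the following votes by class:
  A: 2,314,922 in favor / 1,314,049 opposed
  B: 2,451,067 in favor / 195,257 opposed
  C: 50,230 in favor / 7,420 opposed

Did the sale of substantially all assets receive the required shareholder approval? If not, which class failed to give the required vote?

A: 3/5 of 3859344 = 2315606.40, rounded up to 2315607; 2,315,607 required, 2,314,922 in favor — not approved.
B: 4/5 of 3063564 = 2450851.20, rounded up to 2450852; 2,450,852 required, 2,451,067 in favor — approved.
C: 2/3 of 75345 = 50230; 50,230 required, 50,230 in favor — approved.

Not approved — the A shares did not give the required vote.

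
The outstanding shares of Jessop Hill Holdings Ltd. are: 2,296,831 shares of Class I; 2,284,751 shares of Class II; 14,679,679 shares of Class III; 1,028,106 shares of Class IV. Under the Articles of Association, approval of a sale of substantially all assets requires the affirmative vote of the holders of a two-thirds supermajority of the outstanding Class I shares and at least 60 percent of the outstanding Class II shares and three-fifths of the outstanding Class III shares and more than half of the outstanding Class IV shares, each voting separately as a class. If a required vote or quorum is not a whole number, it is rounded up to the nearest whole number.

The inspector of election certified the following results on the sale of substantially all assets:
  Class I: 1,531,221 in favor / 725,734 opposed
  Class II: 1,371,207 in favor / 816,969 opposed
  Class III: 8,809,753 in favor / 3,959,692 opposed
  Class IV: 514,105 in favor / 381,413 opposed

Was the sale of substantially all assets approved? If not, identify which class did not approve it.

Approved — every class gave the required vote.

Class I: 2/3 of 2296831 = 1531220.67, rounded up to 1531221; 1,531,221 required, 1,531,221 in favor — approved.
Class II: 3/5 of 2284751 = 1370850.60, rounded up to 1370851; 1,370,851 required, 1,371,207 in favor — approved.
Class III: 3/5 of 14679679 = 8807807.40, rounded up to 8807808; 8,807,808 required, 8,809,753 in favor — approved.
Class IV: a majority of 1028106 is 514054; 514,054 required, 514,105 in favor — approved.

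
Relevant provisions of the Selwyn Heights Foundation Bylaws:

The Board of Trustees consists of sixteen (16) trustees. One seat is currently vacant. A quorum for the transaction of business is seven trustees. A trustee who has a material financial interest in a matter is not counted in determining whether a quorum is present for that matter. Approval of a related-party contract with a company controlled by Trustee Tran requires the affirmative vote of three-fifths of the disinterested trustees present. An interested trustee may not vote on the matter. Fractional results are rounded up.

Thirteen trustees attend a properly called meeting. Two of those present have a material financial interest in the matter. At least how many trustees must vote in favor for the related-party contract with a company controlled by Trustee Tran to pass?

7

The related-party contract with a company controlled by Trustee Tran requires three-fifths of the disinterested trustees present (13 − 2 = 11).
3/5 of 11 = 6.60, rounded up to 7.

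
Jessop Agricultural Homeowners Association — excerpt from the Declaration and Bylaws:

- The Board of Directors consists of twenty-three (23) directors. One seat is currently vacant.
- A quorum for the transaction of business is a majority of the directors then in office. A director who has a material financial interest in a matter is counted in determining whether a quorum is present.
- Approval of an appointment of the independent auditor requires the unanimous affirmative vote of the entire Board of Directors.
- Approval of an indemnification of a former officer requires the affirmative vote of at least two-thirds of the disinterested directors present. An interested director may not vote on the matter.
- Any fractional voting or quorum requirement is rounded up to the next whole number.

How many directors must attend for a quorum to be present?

12

A majority of 22 is 12.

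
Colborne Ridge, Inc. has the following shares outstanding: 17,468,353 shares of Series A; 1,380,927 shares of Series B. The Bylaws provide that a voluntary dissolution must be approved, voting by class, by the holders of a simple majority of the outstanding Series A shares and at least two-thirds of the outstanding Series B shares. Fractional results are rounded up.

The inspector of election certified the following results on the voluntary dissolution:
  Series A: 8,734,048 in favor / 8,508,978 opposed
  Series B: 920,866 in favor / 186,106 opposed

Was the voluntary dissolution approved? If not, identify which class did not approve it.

Not approved — the Series A shares did not give the required vote.

Series A: a majority of 17468353 is 8734177; 8,734,177 required, 8,734,048 in favor — not approved.
Series B: 2/3 of 1380927 = 920618; 920,618 required, 920,866 in favor — approved.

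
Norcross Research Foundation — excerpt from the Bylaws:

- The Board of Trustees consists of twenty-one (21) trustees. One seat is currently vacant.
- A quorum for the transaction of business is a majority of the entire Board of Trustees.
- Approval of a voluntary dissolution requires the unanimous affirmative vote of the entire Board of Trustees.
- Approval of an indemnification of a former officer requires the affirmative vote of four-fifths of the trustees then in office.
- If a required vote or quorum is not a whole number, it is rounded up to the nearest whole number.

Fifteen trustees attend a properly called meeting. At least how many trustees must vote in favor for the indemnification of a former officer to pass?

16

The indemnification of a former officer requires four-fifths of the trustees then in office (20).
4/5 of 20 = 16.
(Only 15 can vote, so the indemnification of a former officer cannot pass at this meeting, but the required vote is still 16.)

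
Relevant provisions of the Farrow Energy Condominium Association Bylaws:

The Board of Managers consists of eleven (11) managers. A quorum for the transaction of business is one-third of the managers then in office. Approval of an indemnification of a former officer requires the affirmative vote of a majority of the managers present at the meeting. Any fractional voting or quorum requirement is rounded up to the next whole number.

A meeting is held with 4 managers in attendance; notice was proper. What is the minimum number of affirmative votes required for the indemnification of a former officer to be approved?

The indemnification of a former officer requires a majority of the managers present (4).
A majority of 4 is 3.

3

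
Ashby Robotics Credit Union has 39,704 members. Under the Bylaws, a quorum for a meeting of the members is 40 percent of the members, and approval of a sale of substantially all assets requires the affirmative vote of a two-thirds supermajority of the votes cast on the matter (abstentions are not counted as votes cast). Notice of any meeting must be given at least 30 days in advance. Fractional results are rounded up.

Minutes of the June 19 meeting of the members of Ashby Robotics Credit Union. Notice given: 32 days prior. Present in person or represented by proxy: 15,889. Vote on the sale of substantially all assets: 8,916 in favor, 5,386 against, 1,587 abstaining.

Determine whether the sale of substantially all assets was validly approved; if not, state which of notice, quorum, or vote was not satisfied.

Invalid — vote requirement not satisfied.

Notice: 32 days given; 30 required. Satisfied.
Quorum: 40% of 39,704 = 15,881.60, rounded up to 15,882; 15,889 present. Satisfied.
Vote: requires two-thirds of the votes cast (15,889 − 1,587 abstaining = 14,302); 2/3 of 14302 = 9534.67, rounded up to 9535, so 9,535 needed; 8,916 in favor. Not satisfied.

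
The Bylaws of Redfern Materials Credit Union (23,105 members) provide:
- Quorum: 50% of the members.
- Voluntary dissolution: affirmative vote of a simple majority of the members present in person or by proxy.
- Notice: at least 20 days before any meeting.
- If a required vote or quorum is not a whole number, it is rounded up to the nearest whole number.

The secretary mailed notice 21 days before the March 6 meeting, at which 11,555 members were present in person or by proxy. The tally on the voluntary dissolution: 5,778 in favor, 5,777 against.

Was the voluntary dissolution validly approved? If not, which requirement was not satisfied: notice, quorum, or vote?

Notice: 21 days given; 20 required. Satisfied.
Quorum: 50% of 23,105 = 11,552.50, rounded up to 11,553; 11,555 present. Satisfied.
Vote: requires a majority of those present (11,555); a majority of 11555 is 5778, so 5,778 needed; 5,778 in favor. Satisfied.

Valid — all requirements satisfied.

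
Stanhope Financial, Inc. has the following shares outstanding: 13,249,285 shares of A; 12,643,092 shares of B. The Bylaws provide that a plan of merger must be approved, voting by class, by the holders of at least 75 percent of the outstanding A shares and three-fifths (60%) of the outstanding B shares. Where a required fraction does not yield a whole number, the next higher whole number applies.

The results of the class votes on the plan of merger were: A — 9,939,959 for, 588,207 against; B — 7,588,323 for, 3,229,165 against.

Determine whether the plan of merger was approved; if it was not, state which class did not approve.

Approved — every class gave the required vote.

A: 3/4 of 13249285 = 9936963.75, rounded up to 9936964; 9,936,964 required, 9,939,959 in favor — approved.
B: 3/5 of 12643092 = 7585855.20, rounded up to 7585856; 7,585,856 required, 7,588,323 in favor — approved.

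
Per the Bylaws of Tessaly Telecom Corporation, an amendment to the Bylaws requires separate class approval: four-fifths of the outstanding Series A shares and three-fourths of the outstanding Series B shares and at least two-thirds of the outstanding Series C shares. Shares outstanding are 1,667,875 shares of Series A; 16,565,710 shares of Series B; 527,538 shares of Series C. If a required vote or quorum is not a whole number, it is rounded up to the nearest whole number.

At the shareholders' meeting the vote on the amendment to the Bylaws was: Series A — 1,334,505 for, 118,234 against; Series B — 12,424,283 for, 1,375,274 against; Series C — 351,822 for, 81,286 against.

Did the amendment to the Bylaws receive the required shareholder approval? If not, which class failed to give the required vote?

Approved — every class gave the required vote.

Series A: 4/5 of 1667875 = 1334300; 1,334,300 required, 1,334,505 in favor — approved.
Series B: 3/4 of 16565710 = 12424282.50, rounded up to 12424283; 12,424,283 required, 12,424,283 in favor — approved.
Series C: 2/3 of 527538 = 351692; 351,692 required, 351,822 in favor — approved.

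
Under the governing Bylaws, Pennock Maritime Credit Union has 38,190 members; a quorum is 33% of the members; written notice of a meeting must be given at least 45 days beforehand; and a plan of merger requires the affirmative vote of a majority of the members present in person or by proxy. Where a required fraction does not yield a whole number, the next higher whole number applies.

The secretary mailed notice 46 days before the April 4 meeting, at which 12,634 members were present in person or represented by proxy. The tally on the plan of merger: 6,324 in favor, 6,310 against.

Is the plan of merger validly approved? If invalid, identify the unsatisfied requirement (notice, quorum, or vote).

Notice: 46 days given; 45 required. Satisfied.
Quorum: 33% of 38,190 = 12,602.70, rounded up to 12,603; 12,634 present. Satisfied.
Vote: requires a majority of those present (12,634); a majority of 12634 is 6318, so 6,318 needed; 6,324 in favor. Satisfied.

Valid — all requirements satisfied.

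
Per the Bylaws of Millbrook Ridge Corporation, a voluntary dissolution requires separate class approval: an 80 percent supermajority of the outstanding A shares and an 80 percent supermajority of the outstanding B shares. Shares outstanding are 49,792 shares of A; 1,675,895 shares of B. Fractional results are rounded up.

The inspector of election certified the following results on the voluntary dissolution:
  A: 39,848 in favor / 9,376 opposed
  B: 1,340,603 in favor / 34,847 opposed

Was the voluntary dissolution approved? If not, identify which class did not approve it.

Not approved — the B shares did not give the required vote.

A: 4/5 of 49792 = 39833.60, rounded up to 39834; 39,834 required, 39,848 in favor — approved.
B: 4/5 of 1675895 = 1340716; 1,340,716 required, 1,340,603 in favor — not approved.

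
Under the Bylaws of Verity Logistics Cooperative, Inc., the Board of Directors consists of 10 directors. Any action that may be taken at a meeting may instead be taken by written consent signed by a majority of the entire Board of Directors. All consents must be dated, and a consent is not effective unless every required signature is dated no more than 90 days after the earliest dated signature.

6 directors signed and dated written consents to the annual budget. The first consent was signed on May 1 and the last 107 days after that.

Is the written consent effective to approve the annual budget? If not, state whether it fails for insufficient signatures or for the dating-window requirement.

Signatures required: a majority of 10 — a majority of 10 is 6, so 6 needed; 6 signed. Sufficient.
Dating window: the latest signature is 107 days after the earliest; the limit is 90 days. Outside the window.

Not effective — dating-window requirement not satisfied.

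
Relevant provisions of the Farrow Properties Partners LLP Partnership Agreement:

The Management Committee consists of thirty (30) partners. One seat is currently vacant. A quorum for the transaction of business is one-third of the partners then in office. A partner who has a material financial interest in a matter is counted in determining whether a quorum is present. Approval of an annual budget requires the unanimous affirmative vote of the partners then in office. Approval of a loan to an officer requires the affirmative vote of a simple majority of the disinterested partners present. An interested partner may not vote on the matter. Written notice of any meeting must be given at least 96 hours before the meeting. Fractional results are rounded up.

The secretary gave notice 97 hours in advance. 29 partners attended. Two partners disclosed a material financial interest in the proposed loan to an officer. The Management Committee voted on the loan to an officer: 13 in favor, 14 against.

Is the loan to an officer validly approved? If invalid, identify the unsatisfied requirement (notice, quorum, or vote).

Invalid — vote requirement not satisfied.

Notice: 97 hours given; 96 required (97 ≥ 96). Satisfied.
Quorum: 29 present (interested partners count toward quorum); quorum is 10. Satisfied.
Vote: the loan to an officer requires a majority of the disinterested partners present (29 − 2 = 27). A majority of 27 is 14, so 14 affirmative votes are needed; 13 voted in favor. Not satisfied.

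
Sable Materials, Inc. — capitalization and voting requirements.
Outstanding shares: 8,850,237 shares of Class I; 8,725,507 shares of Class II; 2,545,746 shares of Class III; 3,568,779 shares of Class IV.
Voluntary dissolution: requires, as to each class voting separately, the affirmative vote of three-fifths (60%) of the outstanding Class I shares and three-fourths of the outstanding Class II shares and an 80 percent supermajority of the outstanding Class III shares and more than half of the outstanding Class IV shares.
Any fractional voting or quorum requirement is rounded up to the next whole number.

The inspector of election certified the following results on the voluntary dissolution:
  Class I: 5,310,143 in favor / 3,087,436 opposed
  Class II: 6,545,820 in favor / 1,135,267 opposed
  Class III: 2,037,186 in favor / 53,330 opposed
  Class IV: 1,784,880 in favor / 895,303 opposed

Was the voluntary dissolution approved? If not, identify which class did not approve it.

Class I: 3/5 of 8850237 = 5310142.20, rounded up to 5310143; 5,310,143 required, 5,310,143 in favor — approved.
Class II: 3/4 of 8725507 = 6544130.25, rounded up to 6544131; 6,544,131 required, 6,545,820 in favor — approved.
Class III: 4/5 of 2545746 = 2036596.80, rounded up to 2036597; 2,036,597 required, 2,037,186 in favor — approved.
Class IV: a majority of 3568779 is 1784390; 1,784,390 required, 1,784,880 in favor — approved.

Approved — every class gave the required vote.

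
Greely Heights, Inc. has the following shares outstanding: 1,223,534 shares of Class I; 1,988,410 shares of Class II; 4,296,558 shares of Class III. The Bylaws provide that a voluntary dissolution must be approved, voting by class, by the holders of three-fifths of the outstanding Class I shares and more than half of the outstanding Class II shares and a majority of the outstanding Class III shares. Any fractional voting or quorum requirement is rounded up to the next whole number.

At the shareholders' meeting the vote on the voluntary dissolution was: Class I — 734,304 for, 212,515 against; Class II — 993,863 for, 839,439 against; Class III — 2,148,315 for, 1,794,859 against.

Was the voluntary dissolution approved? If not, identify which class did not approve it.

Class I: 3/5 of 1223534 = 734120.40, rounded up to 734121; 734,121 required, 734,304 in favor — approved.
Class II: a majority of 1988410 is 994206; 994,206 required, 993,863 in favor — not approved.
Class III: a majority of 4296558 is 2148280; 2,148,280 required, 2,148,315 in favor — approved.

Not approved — the Class II shares did not give the required vote.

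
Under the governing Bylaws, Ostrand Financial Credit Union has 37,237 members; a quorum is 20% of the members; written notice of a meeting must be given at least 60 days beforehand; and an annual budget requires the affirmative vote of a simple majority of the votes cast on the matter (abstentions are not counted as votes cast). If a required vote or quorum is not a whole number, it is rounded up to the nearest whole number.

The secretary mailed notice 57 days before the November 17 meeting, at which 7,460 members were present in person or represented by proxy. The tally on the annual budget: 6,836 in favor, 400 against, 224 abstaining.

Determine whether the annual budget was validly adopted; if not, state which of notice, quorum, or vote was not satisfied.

Notice: 57 days given; 60 required. Not satisfied.
Quorum: 20% of 37,237 = 7,447.40, rounded up to 7,448; 7,460 present. Satisfied.
Vote: requires a majority of the votes cast (7,460 − 224 abstaining = 7,236); a majority of 7236 is 3619, so 3,619 needed; 6,836 in favor. Satisfied.

Invalid — notice requirement not satisfied.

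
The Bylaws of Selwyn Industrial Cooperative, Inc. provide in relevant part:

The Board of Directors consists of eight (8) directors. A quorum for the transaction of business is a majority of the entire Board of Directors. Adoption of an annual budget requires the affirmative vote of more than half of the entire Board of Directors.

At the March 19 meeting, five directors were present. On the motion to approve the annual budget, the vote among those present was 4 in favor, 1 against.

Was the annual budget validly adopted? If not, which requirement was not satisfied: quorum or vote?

Quorum: 5 present; quorum is 5. Satisfied.
Vote: the annual budget requires a majority of the entire Board of Directors (8). A majority of 8 is 5, so 5 affirmative votes are needed; 4 voted in favor. Not satisfied.

Invalid — vote requirement not satisfied.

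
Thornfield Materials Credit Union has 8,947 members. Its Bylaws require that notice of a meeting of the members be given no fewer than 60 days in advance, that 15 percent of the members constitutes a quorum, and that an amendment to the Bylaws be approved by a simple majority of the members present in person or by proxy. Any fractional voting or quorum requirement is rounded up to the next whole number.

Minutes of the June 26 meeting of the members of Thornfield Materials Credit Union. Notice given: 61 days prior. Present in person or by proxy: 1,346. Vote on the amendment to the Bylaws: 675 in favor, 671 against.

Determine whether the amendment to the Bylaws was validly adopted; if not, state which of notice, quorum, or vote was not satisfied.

Notice: 61 days given; 60 required. Satisfied.
Quorum: 15% of 8,947 = 1,342.05, rounded up to 1,343; 1,346 present. Satisfied.
Vote: requires a majority of those present (1,346); a majority of 1346 is 674, so 674 needed; 675 in favor. Satisfied.

Valid — all requirements satisfied.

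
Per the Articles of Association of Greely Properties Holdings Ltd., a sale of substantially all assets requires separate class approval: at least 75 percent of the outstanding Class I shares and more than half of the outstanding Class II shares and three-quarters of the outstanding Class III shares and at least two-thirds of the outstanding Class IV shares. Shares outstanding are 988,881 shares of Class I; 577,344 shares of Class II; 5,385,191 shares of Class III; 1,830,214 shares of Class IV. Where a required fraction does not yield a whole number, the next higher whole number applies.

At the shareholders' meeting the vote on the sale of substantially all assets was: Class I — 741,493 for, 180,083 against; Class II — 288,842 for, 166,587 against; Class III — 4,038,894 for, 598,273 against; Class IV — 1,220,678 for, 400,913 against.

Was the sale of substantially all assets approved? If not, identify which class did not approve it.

Class I: 3/4 of 988881 = 741660.75, rounded up to 741661; 741,661 required, 741,493 in favor — not approved.
Class II: a majority of 577344 is 288673; 288,673 required, 288,842 in favor — approved.
Class III: 3/4 of 5385191 = 4038893.25, rounded up to 4038894; 4,038,894 required, 4,038,894 in favor — approved.
Class IV: 2/3 of 1830214 = 1220142.67, rounded up to 1220143; 1,220,143 required, 1,220,678 in favor — approved.

Not approved — the Class I shares did not give the required vote.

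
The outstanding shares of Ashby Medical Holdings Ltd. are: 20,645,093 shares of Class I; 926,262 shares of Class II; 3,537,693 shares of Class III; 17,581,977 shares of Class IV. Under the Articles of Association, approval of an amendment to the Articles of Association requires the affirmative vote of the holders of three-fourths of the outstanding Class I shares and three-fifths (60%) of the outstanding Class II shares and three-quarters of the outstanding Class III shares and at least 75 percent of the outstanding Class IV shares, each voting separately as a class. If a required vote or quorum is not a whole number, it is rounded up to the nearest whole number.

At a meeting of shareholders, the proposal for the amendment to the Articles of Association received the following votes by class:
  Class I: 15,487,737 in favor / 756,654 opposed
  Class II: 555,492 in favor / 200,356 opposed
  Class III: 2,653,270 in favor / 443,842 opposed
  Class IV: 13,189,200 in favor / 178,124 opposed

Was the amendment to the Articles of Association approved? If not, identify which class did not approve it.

Class I: 3/4 of 20645093 = 15483819.75, rounded up to 15483820; 15,483,820 required, 15,487,737 in favor — approved.
Class II: 3/5 of 926262 = 555757.20, rounded up to 555758; 555,758 required, 555,492 in favor — not approved.
Class III: 3/4 of 3537693 = 2653269.75, rounded up to 2653270; 2,653,270 required, 2,653,270 in favor — approved.
Class IV: 3/4 of 17581977 = 13186482.75, rounded up to 13186483; 13,186,483 required, 13,189,200 in favor — approved.

Not approved — the Class II shares did not give the required vote.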